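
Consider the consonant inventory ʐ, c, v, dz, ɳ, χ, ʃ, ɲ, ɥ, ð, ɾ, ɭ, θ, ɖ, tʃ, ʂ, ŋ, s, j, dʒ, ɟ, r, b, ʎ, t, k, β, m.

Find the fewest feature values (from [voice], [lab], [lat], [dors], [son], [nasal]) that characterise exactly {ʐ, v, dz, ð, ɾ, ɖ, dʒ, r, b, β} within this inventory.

Every target segment is [+voice], [−nasal], [−lateral], [−dorsal]; each remaining inventory member fails at least one of these. Each conjunct is needed — [−nasal, −lateral, −dorsal] alone would also admit /ʃ, θ, tʃ, ʂ, …/; [+voice, −lateral, −dorsal] alone would also admit /ɳ, m/; [+voice, −nasal, −dorsal] alone would also admit /ɭ/; [+voice, −nasal, −lateral] alone would also admit /ɥ, j, ɟ/ — and no other combination of three listed features has exactly this extension, so four is the minimum.

[+voice, −nasal, −lat, −dors]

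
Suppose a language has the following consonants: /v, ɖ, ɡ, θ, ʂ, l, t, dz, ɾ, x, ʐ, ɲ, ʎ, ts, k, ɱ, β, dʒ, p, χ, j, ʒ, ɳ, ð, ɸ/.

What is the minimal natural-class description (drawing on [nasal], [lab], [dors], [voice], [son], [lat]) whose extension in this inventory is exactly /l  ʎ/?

[+lat]

/l, ʎ/ are exactly the [+lateral] segments in the inventory, so a single feature suffices.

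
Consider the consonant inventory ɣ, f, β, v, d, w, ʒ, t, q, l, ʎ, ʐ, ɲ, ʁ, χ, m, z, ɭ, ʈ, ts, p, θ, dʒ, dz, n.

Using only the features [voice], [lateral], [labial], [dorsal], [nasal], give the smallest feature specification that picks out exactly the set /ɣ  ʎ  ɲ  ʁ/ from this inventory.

[+voice, −labial, +dorsal]

The class [+voice], [−labial], [+dorsal] has exactly /ɣ, ʎ, ɲ, ʁ/ as its extension in this inventory. No smaller conjunction from the listed features achieves this: [−labial, +dorsal] alone would also admit /q, χ/; [+voice, +dorsal] alone would also admit /w/; [+voice, −labial] alone would also admit /d, ʒ, l, ʐ, …/; and checking the remaining two-feature bundles turns up none with this extension.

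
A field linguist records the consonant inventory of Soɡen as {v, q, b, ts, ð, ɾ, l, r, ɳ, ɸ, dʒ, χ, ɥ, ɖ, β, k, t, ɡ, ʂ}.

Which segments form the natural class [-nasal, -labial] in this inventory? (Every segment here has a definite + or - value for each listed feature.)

q, ts, ð, ɾ, l, r, dʒ, χ, ɖ, k, t, ɡ, ʂ

Checking each segment against [-nasal], [-labial]: /q/ (voiceless uvular stop), /ts/ (voiceless alveolar affricate), /ð/ (voiced dental fricative), /ɾ/ (alveolar tap), /l/ (alveolar lateral approximant), /r/ (alveolar trill), among others, satisfy every feature; every other segment in the inventory fails at least one.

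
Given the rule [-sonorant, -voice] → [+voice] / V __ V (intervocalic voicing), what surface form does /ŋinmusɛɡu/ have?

The only segment in the rule's environment that also matches [-sonorant, -voice] is /s/. Applying [+voice] turns the voiceless alveolar fricative into /z/ (voiced alveolar fricative), giving [ŋinmuzɛɡu].

[ŋinmuzɛɡu]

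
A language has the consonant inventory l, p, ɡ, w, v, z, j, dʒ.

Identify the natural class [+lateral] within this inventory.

The [+lateral] segments here are /l/; the remaining /p, ɡ, w, v, z, j, dʒ/ are [−lateral].

l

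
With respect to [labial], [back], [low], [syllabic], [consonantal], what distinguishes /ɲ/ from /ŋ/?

[back]

/ɲ/ (palatal nasal) and /ŋ/ (velar nasal) agree on [−labial], [−low], [−syllabic], [+consonantal]. They differ on [back] (/ɲ/ [−], /ŋ/ [+]).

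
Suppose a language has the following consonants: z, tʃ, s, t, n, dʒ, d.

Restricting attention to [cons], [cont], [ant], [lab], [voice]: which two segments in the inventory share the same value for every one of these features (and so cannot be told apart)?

n, d

/n/ (alveolar nasal) and /d/ (voiced alveolar stop) are both [+consonantal], [−continuant], [+anterior], [−labial], [+voice], so none of the listed features separates them. (They do differ in [sonorant] and [nasal], which are not among the given features.) Every other pair in the inventory differs on at least one listed feature.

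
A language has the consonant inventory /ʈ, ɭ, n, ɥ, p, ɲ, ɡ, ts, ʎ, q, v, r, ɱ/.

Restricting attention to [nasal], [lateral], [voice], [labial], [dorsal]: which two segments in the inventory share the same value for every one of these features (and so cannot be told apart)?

ts, ʈ

On the given features, /ts/ and /ʈ/ have an identical profile: [−nasal], [−lateral], [−voice], [−labial], [−dorsal]. No other two segments in the inventory coincide on all 5 features. (They do differ in [strident], [delayed release] and [anterior], which are not among the given features.)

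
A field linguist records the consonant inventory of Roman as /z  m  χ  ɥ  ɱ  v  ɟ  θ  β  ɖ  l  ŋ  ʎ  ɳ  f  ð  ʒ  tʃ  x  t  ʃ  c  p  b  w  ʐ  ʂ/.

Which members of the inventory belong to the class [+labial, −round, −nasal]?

Eliminate segments failing any feature: /z, χ, ɟ, θ, ɖ, l, ŋ, ʎ, ɳ, ð, ʒ, tʃ, x, t, ʃ, c, ʐ, ʂ/ are [−labial]; /m, ɱ/ are [+nasal]; /ɥ, w/ are [+round]. The remaining /v, β, f, p, b/ satisfy [+labial], [−round], [−nasal].

v, β, f, p, b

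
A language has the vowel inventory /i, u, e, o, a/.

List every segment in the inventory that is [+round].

The [+round] segments here are /u, o/; the remaining /i, e, a/ are [−round].

u, o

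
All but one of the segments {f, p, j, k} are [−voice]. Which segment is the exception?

/j/ is the palatal glide, which is [+voice]; the rest — /p, k, f/ — are [−voice].

j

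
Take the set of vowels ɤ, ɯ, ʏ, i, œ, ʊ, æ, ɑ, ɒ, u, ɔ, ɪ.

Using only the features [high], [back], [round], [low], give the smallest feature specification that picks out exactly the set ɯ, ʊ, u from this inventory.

[+high, +back]

Every target segment is [+high], [+back]; each remaining inventory member fails at least one of these. Each conjunct is needed — [+back] alone would also admit /ɤ, ɑ, ɒ, ɔ/; [+high] alone would also admit /ʏ, i, ɪ/ — and no other single listed feature has exactly this extension, so two is the minimum.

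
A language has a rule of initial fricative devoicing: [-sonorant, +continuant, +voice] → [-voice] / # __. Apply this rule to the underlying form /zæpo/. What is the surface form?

Only the initial segment /z/ is both word-initial and matches the structural description. It is a voiced alveolar fricative, so [-sonorant, +continuant, +voice] holds; changing it to [-voice] with all other features held fixed yields /s/ (voiceless alveolar fricative). No other segment meets both the structural description and the environment, so the output is [sæpo].

[sæpo]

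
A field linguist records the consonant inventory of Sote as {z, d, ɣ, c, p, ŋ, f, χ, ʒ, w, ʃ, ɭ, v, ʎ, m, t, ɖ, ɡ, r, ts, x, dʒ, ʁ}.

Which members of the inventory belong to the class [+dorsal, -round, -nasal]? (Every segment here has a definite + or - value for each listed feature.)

ɣ, c, χ, ʎ, ɡ, x, ʁ

First, the [+dorsal] segments are /ɣ, c, ŋ, χ, w, ʎ, ɡ, x, ʁ/.
Of those, [-round] gives /ɣ, c, ŋ, χ, ʎ, ɡ, x, ʁ/.
Intersecting with [-nasal] leaves /ɣ, c, χ, ʎ, ɡ, x, ʁ/.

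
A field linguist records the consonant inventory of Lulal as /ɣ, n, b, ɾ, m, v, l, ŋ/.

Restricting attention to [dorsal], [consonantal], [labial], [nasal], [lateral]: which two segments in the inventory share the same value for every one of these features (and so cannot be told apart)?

/b/ (voiced bilabial stop) and /v/ (voiced labiodental fricative) are both [−dorsal], [+consonantal], [+labial], [−nasal], [−lateral], so none of the listed features separates them. (They do differ in [continuant], which is not among the given features.) Every other pair in the inventory differs on at least one listed feature.

b, v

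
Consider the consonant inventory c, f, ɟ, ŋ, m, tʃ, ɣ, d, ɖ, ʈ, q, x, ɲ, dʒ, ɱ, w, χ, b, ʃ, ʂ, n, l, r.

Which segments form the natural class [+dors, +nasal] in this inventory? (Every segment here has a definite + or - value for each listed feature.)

ŋ, ɲ

Checking each segment against [+dorsal], [+nasal]: /ŋ/ (velar nasal), /ɲ/ (palatal nasal) satisfy every feature; every other segment in the inventory fails at least one.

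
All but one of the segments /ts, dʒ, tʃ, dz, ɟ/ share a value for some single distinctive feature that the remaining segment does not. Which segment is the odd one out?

/ts, dʒ, tʃ, dz/ are all [+delayed release], but /ɟ/ (voiced palatal stop) is [-delayed release]. No other single segment can be removed to leave a set sharing one feature value that the removed segment lacks, so /ɟ/ is the odd one out.

ɟ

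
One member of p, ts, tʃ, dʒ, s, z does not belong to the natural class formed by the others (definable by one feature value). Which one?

p

[strident] (equivalently [labial], [coronal]) groups all but one: /s, dʒ, ts, z, tʃ/ share [+strident] while /p/ (voiceless bilabial stop) alone is [-strident]. Removing any other segment would not leave a single-feature class that excludes it.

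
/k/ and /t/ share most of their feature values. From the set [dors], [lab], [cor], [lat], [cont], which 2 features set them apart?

/k/ is the voiceless velar stop and /t/ is the voiceless alveolar stop. Both are [−labial], [−lateral], [−continuant]. /k/ is [−coronal] while /t/ is [+coronal]; /k/ is [+dorsal] while /t/ is [−dorsal], so the distinguishing features are [coronal], [dorsal].

[coronal], [dorsal]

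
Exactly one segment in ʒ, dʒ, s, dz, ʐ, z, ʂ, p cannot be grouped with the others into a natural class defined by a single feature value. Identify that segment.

/ʂ, ʒ, s, z, dz, dʒ, ʐ/ are all [+strident], but /p/ (voiceless bilabial stop) is [−strident]. No other single segment can be removed to leave a set sharing one feature value that the removed segment lacks, so /p/ is the odd one out.

p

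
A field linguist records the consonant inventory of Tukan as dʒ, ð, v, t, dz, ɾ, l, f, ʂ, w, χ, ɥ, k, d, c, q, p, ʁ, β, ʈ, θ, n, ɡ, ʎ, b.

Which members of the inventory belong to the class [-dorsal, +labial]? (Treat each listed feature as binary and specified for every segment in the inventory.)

v, f, p, β, b

Checking each segment against [-dorsal], [+labial]: /v/ (voiced labiodental fricative), /f/ (voiceless labiodental fricative), /p/ (voiceless bilabial stop), /β/ (voiced bilabial fricative), /b/ (voiced bilabial stop) satisfy every feature; every other segment in the inventory fails at least one.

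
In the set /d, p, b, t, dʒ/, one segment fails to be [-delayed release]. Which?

dʒ

/dʒ/ is the voiced postalveolar affricate, which is [+delayed release]; the rest — /p, b, d, t/ — are [-delayed release].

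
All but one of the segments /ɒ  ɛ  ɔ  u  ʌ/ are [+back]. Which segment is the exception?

/ɛ/ is the mid front unrounded lax vowel, which is [−back]; the rest — /ʌ, ɔ, u, ɒ/ — are [+back].

ɛ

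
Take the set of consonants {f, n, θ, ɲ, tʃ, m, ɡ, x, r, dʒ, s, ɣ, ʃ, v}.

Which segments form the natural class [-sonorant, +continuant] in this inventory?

f, θ, x, s, ɣ, ʃ, v

Eliminate segments failing any feature: /n, ɲ, m, r/ are [+sonorant]; /tʃ, ɡ, dʒ/ are [-continuant]. The remaining /f, θ, x, s, ɣ, ʃ, v/ satisfy [-sonorant], [+continuant].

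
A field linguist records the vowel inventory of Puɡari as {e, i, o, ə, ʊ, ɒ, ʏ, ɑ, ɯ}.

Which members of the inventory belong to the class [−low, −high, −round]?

e, ə

Checking each segment against [−low], [−high], [−round]: /e/ (mid front unrounded tense vowel), /ə/ (mid central vowel (schwa)) satisfy every feature; every other segment in the inventory fails at least one.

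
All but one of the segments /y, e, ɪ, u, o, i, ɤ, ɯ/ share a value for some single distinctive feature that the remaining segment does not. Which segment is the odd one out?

ɪ

[tense] groups all but one: /e, y, ɯ, ɤ, o, u, i/ share [+tense] while /ɪ/ (high front unrounded lax vowel) alone is [−tense]. Removing any other segment would not leave a single-feature class that excludes it.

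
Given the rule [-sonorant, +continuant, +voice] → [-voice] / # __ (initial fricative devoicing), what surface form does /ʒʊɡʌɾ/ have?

[ʃʊɡʌɾ]

Only the initial segment /ʒ/ is both word-initial and matches the structural description. It is a voiced postalveolar fricative, so [-sonorant, +continuant, +voice] holds; changing it to [-voice] with all other features held fixed yields /ʃ/ (voiceless postalveolar fricative). No other segment meets both the structural description and the environment, so the output is [ʃʊɡʌɾ].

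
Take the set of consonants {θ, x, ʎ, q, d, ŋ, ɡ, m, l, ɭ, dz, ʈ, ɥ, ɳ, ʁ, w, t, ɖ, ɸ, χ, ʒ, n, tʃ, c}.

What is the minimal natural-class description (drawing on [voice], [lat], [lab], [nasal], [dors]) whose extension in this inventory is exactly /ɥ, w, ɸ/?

[−nasal, +lab]

/ɥ, w, ɸ/ are all [−nasal], [+labial], and no other segment in the inventory matches both values. Dropping any one of them over-generates: [+labial] alone would also admit /m/; [−nasal] alone would also admit /θ, x, ʎ, q, …/. No other single listed feature picks out exactly this set either, so fewer than two features will not do.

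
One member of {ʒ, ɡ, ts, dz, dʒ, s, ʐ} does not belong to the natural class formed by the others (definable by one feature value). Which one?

ɡ

The remaining segments after removing /ɡ/ share [+strident]; /ɡ/ (voiced velar stop) is [−strident]. For every other candidate removal, the leftover set fails to share any single feature value that the removed segment lacks.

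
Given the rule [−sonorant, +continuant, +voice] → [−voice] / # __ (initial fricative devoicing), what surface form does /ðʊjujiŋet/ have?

The only segment in the rule's environment that also matches [−sonorant, +continuant, +voice] is /ð/. Applying [−voice] turns the voiced dental fricative into /θ/ (voiceless dental fricative), giving [θʊjujiŋet].

[θʊjujiŋet]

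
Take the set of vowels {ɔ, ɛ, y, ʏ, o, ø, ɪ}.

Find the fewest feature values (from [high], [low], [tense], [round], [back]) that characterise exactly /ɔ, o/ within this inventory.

[+back]

Every target segment is [+back] and no other inventory member is, so one feature is enough.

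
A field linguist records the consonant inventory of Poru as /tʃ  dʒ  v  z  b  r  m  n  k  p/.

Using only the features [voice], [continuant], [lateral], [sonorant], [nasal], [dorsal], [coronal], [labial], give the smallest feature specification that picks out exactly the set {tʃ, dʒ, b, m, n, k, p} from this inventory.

[−continuant]

Every target segment is [−continuant] and no other inventory member is, so one feature is enough.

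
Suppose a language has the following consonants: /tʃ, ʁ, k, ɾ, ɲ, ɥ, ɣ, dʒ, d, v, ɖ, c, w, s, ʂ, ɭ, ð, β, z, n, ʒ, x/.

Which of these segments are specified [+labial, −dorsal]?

v, β

Checking each segment against [+labial], [−dorsal]: /v/ (voiced labiodental fricative), /β/ (voiced bilabial fricative) satisfy every feature; every other segment in the inventory fails at least one.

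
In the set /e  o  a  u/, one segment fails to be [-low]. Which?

Every segment except /a/ is [-low]. /a/ (low unrounded vowel) is [+low], so it is the exception.

a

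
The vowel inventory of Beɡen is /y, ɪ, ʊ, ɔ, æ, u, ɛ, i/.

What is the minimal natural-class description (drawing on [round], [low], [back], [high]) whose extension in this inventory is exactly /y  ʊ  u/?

Every target segment is [+high], [+round]; each remaining inventory member fails at least one of these. Each conjunct is needed — [+round] alone would also admit /ɔ/; [+high] alone would also admit /ɪ, i/ — and no other single listed feature has exactly this extension, so two is the minimum.

[+high, +round]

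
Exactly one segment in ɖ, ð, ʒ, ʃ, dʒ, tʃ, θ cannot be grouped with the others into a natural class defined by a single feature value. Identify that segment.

The remaining segments after removing /ɖ/ share [+distributed]; /ɖ/ (voiced retroflex stop) is [-distributed]. For every other candidate removal, the leftover set fails to share any single feature value that the removed segment lacks.

ɖ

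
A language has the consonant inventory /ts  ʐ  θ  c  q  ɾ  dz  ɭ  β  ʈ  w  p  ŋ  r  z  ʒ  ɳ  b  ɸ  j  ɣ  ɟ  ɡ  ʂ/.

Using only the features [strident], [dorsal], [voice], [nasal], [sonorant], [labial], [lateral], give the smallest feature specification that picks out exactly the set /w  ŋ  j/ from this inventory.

Every target segment is [+sonorant], [+dorsal]; each remaining inventory member fails at least one of these. Each conjunct is needed — [+dorsal] alone would also admit /c, q, ɣ, ɟ, …/; [+sonorant] alone would also admit /ɾ, ɭ, r, ɳ/ — and no other single listed feature has exactly this extension, so two is the minimum.

[+sonorant, +dorsal]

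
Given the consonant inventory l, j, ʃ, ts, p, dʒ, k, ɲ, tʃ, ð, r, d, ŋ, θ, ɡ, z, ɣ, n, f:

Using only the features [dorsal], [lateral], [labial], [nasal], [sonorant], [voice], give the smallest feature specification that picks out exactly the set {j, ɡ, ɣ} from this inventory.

[+voice, −nasal, +dorsal]

/j, ɡ, ɣ/ are all [+voice], [−nasal], [+dorsal], and no other segment in the inventory matches all three values. Dropping any one of them over-generates: [−nasal, +dorsal] alone would also admit /k/; [+voice, +dorsal] alone would also admit /ɲ, ŋ/; [+voice, −nasal] alone would also admit /l, dʒ, ð, r, …/. No other combination of two listed features picks out exactly this set either, so fewer than three features will not do.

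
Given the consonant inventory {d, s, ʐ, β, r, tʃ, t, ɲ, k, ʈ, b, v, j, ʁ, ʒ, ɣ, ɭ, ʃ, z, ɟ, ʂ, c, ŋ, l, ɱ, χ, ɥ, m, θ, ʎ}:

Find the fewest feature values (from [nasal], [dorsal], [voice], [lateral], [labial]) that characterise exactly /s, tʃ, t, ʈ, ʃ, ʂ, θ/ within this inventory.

Every target segment is [−voice], [−dorsal]; each remaining inventory member fails at least one of these. Each conjunct is needed — [−dorsal] alone would also admit /d, ʐ, β, r, …/; [−voice] alone would also admit /k, c, χ/ — and no other single listed feature has exactly this extension, so two is the minimum.

[−voice, −dorsal]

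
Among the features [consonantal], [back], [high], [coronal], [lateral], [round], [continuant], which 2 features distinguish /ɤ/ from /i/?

[high], [back]

/ɤ/ (mid back unrounded tense vowel) and /i/ (high front unrounded tense vowel) agree on [-consonantal], [-coronal], [-lateral], [-round], [+continuant]. They differ on [high] (/ɤ/ [-], /i/ [+]), [back] (/ɤ/ [+], /i/ [-]).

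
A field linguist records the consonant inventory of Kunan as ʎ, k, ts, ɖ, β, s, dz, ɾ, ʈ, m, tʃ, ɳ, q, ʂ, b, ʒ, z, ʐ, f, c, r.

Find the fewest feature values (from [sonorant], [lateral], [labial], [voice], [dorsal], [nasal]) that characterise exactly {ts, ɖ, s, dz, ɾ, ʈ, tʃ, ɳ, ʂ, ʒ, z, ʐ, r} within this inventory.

The class [−labial], [−dorsal] has exactly /ts, ɖ, s, dz, ɾ, ʈ, tʃ, ɳ, ʂ, ʒ, z, ʐ, r/ as its extension in this inventory. No smaller conjunction from the listed features achieves this: [−dorsal] alone would also admit /β, m, b, f/; [−labial] alone would also admit /ʎ, k, q, c/; and checking the remaining single features turns up none with this extension.

[−labial, −dorsal]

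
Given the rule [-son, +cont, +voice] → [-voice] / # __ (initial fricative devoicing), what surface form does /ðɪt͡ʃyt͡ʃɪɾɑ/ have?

The only segment in the rule's environment that also matches [-son, +cont, +voice] is /ð/. Applying [-voice] turns the voiced dental fricative into /θ/ (voiceless dental fricative), giving [θɪt͡ʃyt͡ʃɪɾɑ].

[θɪt͡ʃyt͡ʃɪɾɑ]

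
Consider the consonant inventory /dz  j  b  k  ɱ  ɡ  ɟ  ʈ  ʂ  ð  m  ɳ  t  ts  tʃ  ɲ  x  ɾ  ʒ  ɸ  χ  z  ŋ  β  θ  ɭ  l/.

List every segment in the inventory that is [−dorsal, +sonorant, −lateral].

ɱ, m, ɳ, ɾ

The [−dorsal] segments are /dz, b, ɱ, ʈ, ʂ, ð, m, ɳ, t, ts, tʃ, ɾ, ʒ, ɸ, z, β, θ, ɭ, l/.
Within that set, [+sonorant] gives /ɱ, m, ɳ, ɾ, ɭ, l/.
Within that set, [−lateral] leaves /ɱ, m, ɳ, ɾ/.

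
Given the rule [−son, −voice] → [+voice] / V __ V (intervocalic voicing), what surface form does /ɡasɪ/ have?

/s/ satisfies [−son, −voice] and sits in V __ V. The [+voice] counterpart of the voiceless alveolar fricative is /z/. Other segments in /ɡasɪ/ either fail the structural description or are not in the environment, so the surface form is [ɡazɪ].

[ɡazɪ]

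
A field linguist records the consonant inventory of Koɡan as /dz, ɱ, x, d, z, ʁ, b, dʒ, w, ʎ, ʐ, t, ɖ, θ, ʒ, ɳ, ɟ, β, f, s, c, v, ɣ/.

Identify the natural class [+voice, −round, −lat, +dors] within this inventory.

Eliminate segments failing any feature: /dz, ɱ, d, z, b, dʒ, ʐ, ɖ, ʒ, ɳ, β, v/ are [−dorsal]; /x, t, θ, f, s, c/ are [−voice]; /w/ is [+round]; /ʎ/ is [+lateral]. The remaining /ʁ, ɟ, ɣ/ satisfy [+voice], [−round], [−lateral], [+dorsal].

ʁ, ɟ, ɣ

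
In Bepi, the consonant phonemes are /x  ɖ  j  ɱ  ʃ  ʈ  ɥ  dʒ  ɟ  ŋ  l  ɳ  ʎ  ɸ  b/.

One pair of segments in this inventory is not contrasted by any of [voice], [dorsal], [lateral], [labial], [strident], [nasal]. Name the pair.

ɟ, j

Both /ɟ/ and /j/ are [+voice], [+dorsal], [−lateral], [−labial], [−strident], [−nasal]. Since the list omits [sonorant] and [continuant] — which do distinguish the voiced palatal stop from the palatal glide — this pair collapses; all other pairs remain distinct.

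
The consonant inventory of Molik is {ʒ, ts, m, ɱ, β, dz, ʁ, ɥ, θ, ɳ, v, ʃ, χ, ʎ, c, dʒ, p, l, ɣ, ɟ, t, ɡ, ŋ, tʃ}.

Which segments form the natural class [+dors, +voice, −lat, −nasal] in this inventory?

ʁ, ɥ, ɣ, ɟ, ɡ

Eliminate segments failing any feature: /ʒ, ts, m, ɱ, β, dz, θ, ɳ, v, ʃ, dʒ, p, l, t, tʃ/ are [−dorsal]; /χ, c/ are [−voice]; /ʎ/ is [+lateral]; /ŋ/ is [+nasal]. The remaining /ʁ, ɥ, ɣ, ɟ, ɡ/ satisfy [+dorsal], [+voice], [−lateral], [−nasal].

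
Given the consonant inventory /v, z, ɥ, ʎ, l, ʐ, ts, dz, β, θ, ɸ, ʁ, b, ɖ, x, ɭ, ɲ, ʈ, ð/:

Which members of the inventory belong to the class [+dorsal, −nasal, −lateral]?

ɥ, ʁ, x

Checking each segment against [+dorsal], [−nasal], [−lateral]: /ɥ/ (labial-palatal glide), /ʁ/ (voiced uvular fricative), /x/ (voiceless velar fricative) satisfy every feature; every other segment in the inventory fails at least one.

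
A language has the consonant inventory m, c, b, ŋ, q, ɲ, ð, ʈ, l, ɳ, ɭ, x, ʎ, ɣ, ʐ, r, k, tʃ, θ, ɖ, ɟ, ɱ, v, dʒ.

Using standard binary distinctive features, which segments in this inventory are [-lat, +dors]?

c, ŋ, q, ɲ, x, ɣ, k, ɟ

Eliminate segments failing any feature: /m, b, ð, ʈ, ɳ, ʐ, r, tʃ, θ, ɖ, ɱ, v, dʒ/ are [-dorsal]; /l, ɭ, ʎ/ are [+lateral]. The remaining /c, ŋ, q, ɲ, x, ɣ, k, ɟ/ satisfy [-lateral], [+dorsal].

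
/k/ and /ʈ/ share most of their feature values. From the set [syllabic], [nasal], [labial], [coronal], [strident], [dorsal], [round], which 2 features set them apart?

The two segments share [-syllabic], [-nasal], [-labial], [-strident], [-round]. The only features from the list on which they differ: /k/ is [-coronal] while /ʈ/ is [+coronal]; /k/ is [+dorsal] while /ʈ/ is [-dorsal].

[coronal], [dorsal]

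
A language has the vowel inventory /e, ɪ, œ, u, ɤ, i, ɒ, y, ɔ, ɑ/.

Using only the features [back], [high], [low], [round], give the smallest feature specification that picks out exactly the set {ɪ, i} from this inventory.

/ɪ, i/ are all [+high], [−round], and no other segment in the inventory matches both values. Dropping any one of them over-generates: [−round] alone would also admit /e, ɤ, ɑ/; [+high] alone would also admit /u, y/. No other single listed feature picks out exactly this set either, so fewer than two features will not do.

[+high, −round]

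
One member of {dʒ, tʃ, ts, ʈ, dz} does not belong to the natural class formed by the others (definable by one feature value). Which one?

The remaining segments after removing /ʈ/ share [+delayed release]; /ʈ/ (voiceless retroflex stop) is [−delayed release]. For every other candidate removal, the leftover set fails to share any single feature value that the removed segment lacks.

ʈ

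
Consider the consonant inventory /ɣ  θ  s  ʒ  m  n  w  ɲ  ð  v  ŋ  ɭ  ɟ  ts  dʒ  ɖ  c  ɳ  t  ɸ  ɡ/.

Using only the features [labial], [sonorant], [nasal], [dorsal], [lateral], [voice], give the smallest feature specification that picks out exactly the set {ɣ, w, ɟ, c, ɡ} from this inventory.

[−nasal, +dorsal]

The class [−nasal], [+dorsal] has exactly /ɣ, w, ɟ, c, ɡ/ as its extension in this inventory. No smaller conjunction from the listed features achieves this: [+dorsal] alone would also admit /ɲ, ŋ/; [−nasal] alone would also admit /θ, s, ʒ, ð, …/; and checking the remaining single features turns up none with this extension.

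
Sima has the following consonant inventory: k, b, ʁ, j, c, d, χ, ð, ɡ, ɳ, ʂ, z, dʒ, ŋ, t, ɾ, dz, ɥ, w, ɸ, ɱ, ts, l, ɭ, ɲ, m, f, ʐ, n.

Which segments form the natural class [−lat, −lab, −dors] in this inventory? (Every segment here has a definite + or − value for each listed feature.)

d, ð, ɳ, ʂ, z, dʒ, t, ɾ, dz, ts, ʐ, n

Eliminate segments failing any feature: /k, ʁ, j, c, χ, ɡ, ŋ, ɲ/ are [+dorsal]; /b, ɥ, w, ɸ, ɱ, m, f/ are [+labial]; /l, ɭ/ are [+lateral]. The remaining /d, ð, ɳ, ʂ, z, dʒ, t, ɾ, dz, ts, ʐ, n/ satisfy [−lateral], [−labial], [−dorsal].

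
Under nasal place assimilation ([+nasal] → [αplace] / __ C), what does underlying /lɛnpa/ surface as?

/n/ sits before the [+labial] consonant /p/, so it takes on [+labial] and surfaces as /m/. The rest of the form is unaffected: [lɛmpa].

[lɛmpa]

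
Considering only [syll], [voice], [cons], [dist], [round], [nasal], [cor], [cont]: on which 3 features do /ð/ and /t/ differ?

/ð/ (voiced dental fricative) and /t/ (voiceless alveolar stop) agree on [−syllabic], [+consonantal], [−round], [−nasal], [+coronal]. They differ on [voice] (/ð/ [+], /t/ [−]), [continuant] (/ð/ [+], /t/ [−]), [distributed] (/ð/ [+], /t/ [−]).

[voice], [continuant], [distributed]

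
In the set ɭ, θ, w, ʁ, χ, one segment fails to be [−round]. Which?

w

/w/ is the labial-velar glide, which is [+round]; the rest — /θ, ɭ, ʁ, χ/ — are [−round].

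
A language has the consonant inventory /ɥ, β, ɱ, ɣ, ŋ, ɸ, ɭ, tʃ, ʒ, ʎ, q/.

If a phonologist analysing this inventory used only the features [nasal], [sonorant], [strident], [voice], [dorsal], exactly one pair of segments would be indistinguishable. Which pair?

/ʎ/ (palatal lateral approximant) and /ɥ/ (labial-palatal glide) are both [−nasal], [+sonorant], [−strident], [+voice], [+dorsal], so none of the listed features separates them. (They do differ in [lateral], [labial] and [round], which are not among the given features.) Every other pair in the inventory differs on at least one listed feature.

ʎ, ɥ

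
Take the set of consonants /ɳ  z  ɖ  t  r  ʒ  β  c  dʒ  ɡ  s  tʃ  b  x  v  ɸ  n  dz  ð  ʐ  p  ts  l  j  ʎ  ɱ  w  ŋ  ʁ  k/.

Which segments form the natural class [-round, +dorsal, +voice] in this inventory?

ɡ, j, ʎ, ŋ, ʁ

First, the [-round] segments are /ɳ, z, ɖ, t, r, ʒ, β, c, dʒ, ɡ, s, tʃ, b, x, v, ɸ, n, dz, ð, ʐ, p, ts, l, j, ʎ, ɱ, ŋ, ʁ, k/.
Among these, [+dorsal] gives /c, ɡ, x, j, ʎ, ŋ, ʁ, k/.
Then [+voice] leaves /ɡ, j, ʎ, ŋ, ʁ/.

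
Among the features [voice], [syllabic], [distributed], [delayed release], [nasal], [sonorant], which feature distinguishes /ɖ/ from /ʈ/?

/ɖ/ is the voiced retroflex stop and /ʈ/ is the voiceless retroflex stop. Both are [−syllabic], [−distributed], [−delayed release], [−nasal], [−sonorant]. /ɖ/ is [+voice] while /ʈ/ is [−voice], so the distinguishing feature is [voice].

[voice]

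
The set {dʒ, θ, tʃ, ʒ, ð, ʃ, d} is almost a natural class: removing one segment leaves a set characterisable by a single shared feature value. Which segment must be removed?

d

[distributed] groups all but one: /ʃ, ʒ, dʒ, ð, θ, tʃ/ share [+distributed] while /d/ (voiced alveolar stop) alone is [−distributed]. Removing any other segment would not leave a single-feature class that excludes it.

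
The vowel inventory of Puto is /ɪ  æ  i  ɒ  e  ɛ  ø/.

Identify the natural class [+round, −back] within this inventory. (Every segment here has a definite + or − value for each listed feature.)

Checking each segment against [+round], [−back]: /ø/ (mid front rounded tense vowel) satisfies every feature; every other segment in the inventory fails at least one.

ø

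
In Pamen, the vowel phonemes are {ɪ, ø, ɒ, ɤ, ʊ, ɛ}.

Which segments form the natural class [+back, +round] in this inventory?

ɒ, ʊ

Among the inventory, the [+back] segments are /ɒ, ɤ, ʊ/.
Of those, [+round] leaves /ɒ, ʊ/.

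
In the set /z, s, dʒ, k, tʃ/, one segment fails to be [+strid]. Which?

k

/k/ is the voiceless velar stop, which is [−strident]; the rest — /s, z, tʃ, dʒ/ — are [+strident].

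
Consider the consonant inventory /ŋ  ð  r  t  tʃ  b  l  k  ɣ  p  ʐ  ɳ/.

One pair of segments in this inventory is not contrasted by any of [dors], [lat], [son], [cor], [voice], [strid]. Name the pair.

On the given features, /r/ and /ɳ/ have an identical profile: [-dorsal], [-lateral], [+sonorant], [+coronal], [+voice], [-strident]. No other two segments in the inventory coincide on all 6 features. (They do differ in [nasal], [continuant] and [anterior], which are not among the given features.)

r, ɳ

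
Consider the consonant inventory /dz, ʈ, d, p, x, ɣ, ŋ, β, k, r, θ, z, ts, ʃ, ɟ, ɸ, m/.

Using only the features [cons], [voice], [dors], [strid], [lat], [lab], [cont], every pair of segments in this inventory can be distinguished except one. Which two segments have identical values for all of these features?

ŋ, ɟ

On the given features, /ŋ/ and /ɟ/ have an identical profile: [+consonantal], [+voice], [+dorsal], [-strident], [-lateral], [-labial], [-continuant]. No other two segments in the inventory coincide on all 7 features. (They do differ in [sonorant], [nasal] and [back], which are not among the given features.)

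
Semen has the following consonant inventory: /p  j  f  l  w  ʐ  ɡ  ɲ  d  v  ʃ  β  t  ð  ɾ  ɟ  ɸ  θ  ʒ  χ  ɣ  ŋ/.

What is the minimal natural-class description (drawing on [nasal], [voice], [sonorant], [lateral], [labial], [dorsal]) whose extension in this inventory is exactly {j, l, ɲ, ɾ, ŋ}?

[+sonorant, -labial]

Every target segment is [+sonorant], [-labial]; each remaining inventory member fails at least one of these. Each conjunct is needed — [-labial] alone would also admit /ʐ, ɡ, d, ʃ, …/; [+sonorant] alone would also admit /w/ — and no other single listed feature has exactly this extension, so two is the minimum.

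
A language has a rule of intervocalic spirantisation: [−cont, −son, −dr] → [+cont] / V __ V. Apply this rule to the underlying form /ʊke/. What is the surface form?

[ʊxe]

The only segment in the rule's environment that also matches [−cont, −son, −dr] is /k/. Applying [+continuant] turns the voiceless velar stop into /x/ (voiceless velar fricative), giving [ʊxe].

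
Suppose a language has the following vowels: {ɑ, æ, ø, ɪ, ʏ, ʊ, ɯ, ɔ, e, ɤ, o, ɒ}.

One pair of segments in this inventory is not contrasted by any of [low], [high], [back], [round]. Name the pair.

/o/ (mid back rounded tense vowel) and /ɔ/ (mid back rounded lax vowel) are both [−low], [−high], [+back], [+round], so none of the listed features separates them. (They do differ in [tense], which is not among the given features.) Every other pair in the inventory differs on at least one listed feature.

o, ɔ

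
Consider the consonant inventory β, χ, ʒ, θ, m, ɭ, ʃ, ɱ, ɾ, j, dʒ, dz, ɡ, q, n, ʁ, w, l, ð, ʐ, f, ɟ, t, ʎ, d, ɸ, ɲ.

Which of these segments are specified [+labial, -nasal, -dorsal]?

β, f, ɸ

The [+labial] segments are /β, m, ɱ, w, f, ɸ/.
Among these, [-nasal] gives /β, w, f, ɸ/.
Then [-dorsal] leaves /β, f, ɸ/.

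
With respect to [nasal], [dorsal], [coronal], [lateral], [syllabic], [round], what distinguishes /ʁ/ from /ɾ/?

The two segments share [-nasal], [-lateral], [-syllabic], [-round]. The only features from the list on which they differ: /ʁ/ is [-coronal] while /ɾ/ is [+coronal]; /ʁ/ is [+dorsal] while /ɾ/ is [-dorsal].

[coronal], [dorsal]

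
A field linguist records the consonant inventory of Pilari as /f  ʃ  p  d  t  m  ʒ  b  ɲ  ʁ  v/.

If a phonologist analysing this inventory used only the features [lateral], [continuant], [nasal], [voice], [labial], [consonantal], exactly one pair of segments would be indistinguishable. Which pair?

ʁ, ʒ

On the given features, /ʁ/ and /ʒ/ have an identical profile: [-lateral], [+continuant], [-nasal], [+voice], [-labial], [+consonantal]. No other two segments in the inventory coincide on all 6 features. (They do differ in [coronal] and [dorsal], which are not among the given features.)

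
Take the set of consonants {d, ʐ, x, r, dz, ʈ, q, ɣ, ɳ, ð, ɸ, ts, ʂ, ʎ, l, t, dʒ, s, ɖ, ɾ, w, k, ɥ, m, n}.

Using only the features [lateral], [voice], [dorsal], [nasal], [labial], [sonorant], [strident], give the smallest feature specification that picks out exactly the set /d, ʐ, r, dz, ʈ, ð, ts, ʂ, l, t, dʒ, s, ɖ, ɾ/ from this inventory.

Every target segment is [-nasal], [-labial], [-dorsal]; each remaining inventory member fails at least one of these. Each conjunct is needed — [-labial, -dorsal] alone would also admit /ɳ, n/; [-nasal, -dorsal] alone would also admit /ɸ/; [-nasal, -labial] alone would also admit /x, q, ɣ, ʎ, …/ — and no other combination of two listed features has exactly this extension, so three is the minimum.

[-nasal, -labial, -dorsal]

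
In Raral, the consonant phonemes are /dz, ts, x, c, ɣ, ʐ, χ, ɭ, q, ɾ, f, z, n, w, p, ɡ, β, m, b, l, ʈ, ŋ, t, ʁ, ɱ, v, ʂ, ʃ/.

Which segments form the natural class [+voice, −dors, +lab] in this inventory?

β, m, b, ɱ, v

First, the [+voice] segments are /dz, ɣ, ʐ, ɭ, ɾ, z, n, w, ɡ, β, m, b, l, ŋ, ʁ, ɱ, v/.
Within that set, [−dorsal] gives /dz, ʐ, ɭ, ɾ, z, n, β, m, b, l, ɱ, v/.
Of those, [+labial] leaves /β, m, b, ɱ, v/.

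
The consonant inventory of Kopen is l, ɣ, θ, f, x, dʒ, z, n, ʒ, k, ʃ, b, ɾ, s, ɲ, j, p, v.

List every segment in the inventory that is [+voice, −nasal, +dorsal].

ɣ, j

Eliminate segments failing any feature: /l, dʒ, z, ʒ, b, ɾ, v/ are [−dorsal]; /θ, f, x, k, ʃ, s, p/ are [−voice]; /n, ɲ/ are [+nasal]. The remaining /ɣ, j/ satisfy [+voice], [−nasal], [+dorsal].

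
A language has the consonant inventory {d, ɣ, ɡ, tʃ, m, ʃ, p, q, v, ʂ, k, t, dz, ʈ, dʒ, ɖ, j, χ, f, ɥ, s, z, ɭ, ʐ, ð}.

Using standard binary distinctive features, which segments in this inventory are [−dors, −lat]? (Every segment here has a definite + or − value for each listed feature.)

d, tʃ, m, ʃ, p, v, ʂ, t, dz, ʈ, dʒ, ɖ, f, s, z, ʐ, ð

Checking each segment against [−dorsal], [−lateral]: /d/ (voiced alveolar stop), /tʃ/ (voiceless postalveolar affricate), /m/ (bilabial nasal), /ʃ/ (voiceless postalveolar fricative), /p/ (voiceless bilabial stop), /v/ (voiced labiodental fricative), among others, satisfy every feature; every other segment in the inventory fails at least one.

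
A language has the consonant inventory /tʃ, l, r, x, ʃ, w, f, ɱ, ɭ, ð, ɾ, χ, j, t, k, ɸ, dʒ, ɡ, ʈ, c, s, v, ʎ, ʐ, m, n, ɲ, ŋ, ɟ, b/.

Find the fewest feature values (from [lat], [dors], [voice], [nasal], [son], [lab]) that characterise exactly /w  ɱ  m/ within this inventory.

Every target segment is [+sonorant], [+labial]; each remaining inventory member fails at least one of these. Each conjunct is needed — [+labial] alone would also admit /f, ɸ, v, b/; [+sonorant] alone would also admit /l, r, ɭ, ɾ, …/ — and no other single listed feature has exactly this extension, so two is the minimum.

[+son, +lab]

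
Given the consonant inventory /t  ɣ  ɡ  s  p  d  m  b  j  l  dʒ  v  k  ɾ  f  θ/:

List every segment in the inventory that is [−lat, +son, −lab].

Eliminate segments failing any feature: /t, ɣ, ɡ, s, p, d, b, dʒ, v, k, f, θ/ are [−sonorant]; /m/ is [+labial]; /l/ is [+lateral]. The remaining /j, ɾ/ satisfy [−lateral], [+sonorant], [−labial].

j, ɾ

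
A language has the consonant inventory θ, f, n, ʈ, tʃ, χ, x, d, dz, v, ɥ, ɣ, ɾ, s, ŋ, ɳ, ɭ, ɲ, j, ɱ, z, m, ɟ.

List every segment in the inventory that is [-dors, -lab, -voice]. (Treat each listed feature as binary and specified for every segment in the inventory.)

Eliminate segments failing any feature: /f, v, ɱ, m/ are [+labial]; /n, d, dz, ɾ, ɳ, ɭ, z/ are [+voice]; /χ, x, ɥ, ɣ, ŋ, ɲ, j, ɟ/ are [+dorsal]. The remaining /θ, ʈ, tʃ, s/ satisfy [-dorsal], [-labial], [-voice].

θ, ʈ, tʃ, s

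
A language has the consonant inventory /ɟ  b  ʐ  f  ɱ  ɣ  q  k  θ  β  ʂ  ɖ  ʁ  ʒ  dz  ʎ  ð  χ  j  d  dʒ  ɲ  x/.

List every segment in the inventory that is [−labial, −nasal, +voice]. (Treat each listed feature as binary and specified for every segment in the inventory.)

ɟ, ʐ, ɣ, ɖ, ʁ, ʒ, dz, ʎ, ð, j, d, dʒ

First, the [−labial] segments are /ɟ, ʐ, ɣ, q, k, θ, ʂ, ɖ, ʁ, ʒ, dz, ʎ, ð, χ, j, d, dʒ, ɲ, x/.
Among these, [−nasal] gives /ɟ, ʐ, ɣ, q, k, θ, ʂ, ɖ, ʁ, ʒ, dz, ʎ, ð, χ, j, d, dʒ, x/.
Intersecting with [+voice] leaves /ɟ, ʐ, ɣ, ɖ, ʁ, ʒ, dz, ʎ, ð, j, d, dʒ/.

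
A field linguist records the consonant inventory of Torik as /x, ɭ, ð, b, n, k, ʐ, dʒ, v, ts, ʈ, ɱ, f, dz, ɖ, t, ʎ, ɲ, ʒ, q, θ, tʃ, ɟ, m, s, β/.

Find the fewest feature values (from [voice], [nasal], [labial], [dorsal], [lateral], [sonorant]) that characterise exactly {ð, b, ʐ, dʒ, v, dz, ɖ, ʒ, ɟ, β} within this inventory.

The class [−sonorant], [+voice] has exactly /ð, b, ʐ, dʒ, v, dz, ɖ, ʒ, ɟ, β/ as its extension in this inventory. No smaller conjunction from the listed features achieves this: [+voice] alone would also admit /ɭ, n, ɱ, ʎ, …/; [−sonorant] alone would also admit /x, k, ts, ʈ, …/; and checking the remaining single features turns up none with this extension.

[−sonorant, +voice]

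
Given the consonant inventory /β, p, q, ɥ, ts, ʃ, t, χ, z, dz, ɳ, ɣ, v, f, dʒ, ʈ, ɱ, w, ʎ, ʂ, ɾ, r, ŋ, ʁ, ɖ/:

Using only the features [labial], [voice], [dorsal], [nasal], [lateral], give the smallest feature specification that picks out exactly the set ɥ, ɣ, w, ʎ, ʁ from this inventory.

[+voice, -nasal, +dorsal]

/ɥ, ɣ, w, ʎ, ʁ/ are all [+voice], [-nasal], [+dorsal], and no other segment in the inventory matches all three values. Dropping any one of them over-generates: [-nasal, +dorsal] alone would also admit /q, χ/; [+voice, +dorsal] alone would also admit /ŋ/; [+voice, -nasal] alone would also admit /β, z, dz, v, …/. No other combination of two listed features picks out exactly this set either, so fewer than three features will not do.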